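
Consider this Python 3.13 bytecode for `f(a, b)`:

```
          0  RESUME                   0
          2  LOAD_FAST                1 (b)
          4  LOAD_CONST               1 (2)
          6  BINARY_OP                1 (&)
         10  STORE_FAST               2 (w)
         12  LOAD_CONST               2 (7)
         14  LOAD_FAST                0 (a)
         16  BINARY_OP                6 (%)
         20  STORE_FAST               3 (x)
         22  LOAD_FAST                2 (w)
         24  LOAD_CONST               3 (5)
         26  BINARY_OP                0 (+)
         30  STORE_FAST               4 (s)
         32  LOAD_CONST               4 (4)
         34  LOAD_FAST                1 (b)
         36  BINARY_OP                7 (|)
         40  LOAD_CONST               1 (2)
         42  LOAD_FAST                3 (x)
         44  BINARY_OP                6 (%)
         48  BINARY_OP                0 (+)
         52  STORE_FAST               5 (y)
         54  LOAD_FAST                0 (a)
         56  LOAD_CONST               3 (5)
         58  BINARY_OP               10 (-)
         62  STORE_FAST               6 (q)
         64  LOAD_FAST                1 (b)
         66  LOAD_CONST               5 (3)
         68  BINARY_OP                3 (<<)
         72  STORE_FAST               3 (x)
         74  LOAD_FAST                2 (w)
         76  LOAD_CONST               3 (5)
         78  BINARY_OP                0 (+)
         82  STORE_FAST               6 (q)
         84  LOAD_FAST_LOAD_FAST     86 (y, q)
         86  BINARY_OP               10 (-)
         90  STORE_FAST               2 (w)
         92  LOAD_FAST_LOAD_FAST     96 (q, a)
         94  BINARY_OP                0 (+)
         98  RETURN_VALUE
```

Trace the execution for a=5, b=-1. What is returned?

LOAD_FAST b → push -1. Stack: [-1]
LOAD_CONST → push 2. Stack: [-1, 2]
BINARY_OP & → -1 & 2 = 2. Stack: [2]
STORE_FAST w → w=2. Stack: []
LOAD_CONST → push 7. Stack: [7]
LOAD_FAST a → push 5. Stack: [7, 5]
BINARY_OP % → 7 % 5 = 2. Stack: [2]
STORE_FAST x → x=2. Stack: []
LOAD_FAST w → push 2. Stack: [2]
LOAD_CONST → push 5. Stack: [2, 5]
BINARY_OP + → 2 + 5 = 7. Stack: [7]
STORE_FAST s → s=7. Stack: []
LOAD_CONST → push 4. Stack: [4]
LOAD_FAST b → push -1. Stack: [4, -1]
BINARY_OP | → 4 | -1 = -1. Stack: [-1]
LOAD_CONST → push 2. Stack: [-1, 2]
LOAD_FAST x → push 2. Stack: [-1, 2, 2]
BINARY_OP % → 2 % 2 = 0. Stack: [-1, 0]
BINARY_OP + → -1 + 0 = -1. Stack: [-1]
STORE_FAST y → y=-1. Stack: []
LOAD_FAST a → push 5. Stack: [5]
LOAD_CONST → push 5. Stack: [5, 5]
BINARY_OP - → 5 - 5 = 0. Stack: [0]
STORE_FAST q → q=0. Stack: []
LOAD_FAST b → push -1. Stack: [-1]
LOAD_CONST → push 3. Stack: [-1, 3]
BINARY_OP << → -1 << 3 = -8. Stack: [-8]
STORE_FAST x → x=-8. Stack: []
LOAD_FAST w → push 2. Stack: [2]
LOAD_CONST → push 5. Stack: [2, 5]
BINARY_OP + → 2 + 5 = 7. Stack: [7]
STORE_FAST q → q=7. Stack: []
LOAD_FAST_LOAD_FAST y,q → push -1,7. Stack: [-1, 7]
BINARY_OP - → -1 - 7 = -8. Stack: [-8]
STORE_FAST w → w=-8. Stack: []
LOAD_FAST_LOAD_FAST q,a → push 7,5. Stack: [7, 5]
BINARY_OP + → 7 + 5 = 12. Stack: [12]
RETURN_VALUE → return 12.

12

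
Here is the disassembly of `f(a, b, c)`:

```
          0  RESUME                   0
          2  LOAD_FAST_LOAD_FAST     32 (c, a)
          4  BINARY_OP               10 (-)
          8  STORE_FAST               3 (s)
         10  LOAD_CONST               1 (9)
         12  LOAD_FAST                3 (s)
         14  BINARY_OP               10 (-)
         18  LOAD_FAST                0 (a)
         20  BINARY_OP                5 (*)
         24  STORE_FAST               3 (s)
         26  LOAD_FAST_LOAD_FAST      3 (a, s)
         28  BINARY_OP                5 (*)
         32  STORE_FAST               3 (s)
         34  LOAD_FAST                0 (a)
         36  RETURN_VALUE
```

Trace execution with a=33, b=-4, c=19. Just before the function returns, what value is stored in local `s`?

LOAD_FAST_LOAD_FAST c,a → push 19,33. Stack: [19, 33]
BINARY_OP - → 19 - 33 = -14. Stack: [-14]
STORE_FAST s → s=-14. Stack: []
LOAD_CONST → push 9. Stack: [9]
LOAD_FAST s → push -14. Stack: [9, -14]
BINARY_OP - → 9 - -14 = 23. Stack: [23]
LOAD_FAST a → push 33. Stack: [23, 33]
BINARY_OP * → 23 * 33 = 759. Stack: [759]
STORE_FAST s → s=759. Stack: []
LOAD_FAST_LOAD_FAST a,s → push 33,759. Stack: [33, 759]
BINARY_OP * → 33 * 759 = 25047. Stack: [25047]
STORE_FAST s → s=25047. Stack: []
LOAD_FAST a → push 33. Stack: [33]
RETURN_VALUE → return 33.

25047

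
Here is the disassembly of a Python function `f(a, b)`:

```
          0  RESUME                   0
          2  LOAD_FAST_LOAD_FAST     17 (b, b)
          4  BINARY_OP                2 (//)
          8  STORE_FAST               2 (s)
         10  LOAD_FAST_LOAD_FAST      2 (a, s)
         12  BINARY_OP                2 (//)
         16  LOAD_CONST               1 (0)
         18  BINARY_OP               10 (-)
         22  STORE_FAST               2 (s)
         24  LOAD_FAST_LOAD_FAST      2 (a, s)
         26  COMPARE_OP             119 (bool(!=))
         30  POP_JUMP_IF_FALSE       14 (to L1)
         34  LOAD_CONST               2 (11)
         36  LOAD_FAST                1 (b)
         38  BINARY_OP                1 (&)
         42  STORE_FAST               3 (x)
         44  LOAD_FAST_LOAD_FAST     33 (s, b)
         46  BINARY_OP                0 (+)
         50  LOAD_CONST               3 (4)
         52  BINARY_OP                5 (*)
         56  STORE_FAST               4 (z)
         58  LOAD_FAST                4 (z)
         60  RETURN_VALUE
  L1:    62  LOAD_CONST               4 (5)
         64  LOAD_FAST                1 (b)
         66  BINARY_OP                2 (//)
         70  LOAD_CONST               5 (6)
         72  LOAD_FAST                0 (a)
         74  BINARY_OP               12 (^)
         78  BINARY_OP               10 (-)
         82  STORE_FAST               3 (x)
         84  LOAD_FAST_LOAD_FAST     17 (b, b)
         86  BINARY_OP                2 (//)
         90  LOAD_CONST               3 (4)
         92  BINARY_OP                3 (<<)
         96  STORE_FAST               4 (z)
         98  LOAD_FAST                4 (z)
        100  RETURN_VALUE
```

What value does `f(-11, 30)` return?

LOAD_FAST_LOAD_FAST b,b → push 30,30. Stack: [30, 30]
BINARY_OP // → 30 // 30 = 1. Stack: [1]
STORE_FAST s → s=1. Stack: []
LOAD_FAST_LOAD_FAST a,s → push -11,1. Stack: [-11, 1]
BINARY_OP // → -11 // 1 = -11. Stack: [-11]
LOAD_CONST → push 0. Stack: [-11, 0]
BINARY_OP - → -11 - 0 = -11. Stack: [-11]
STORE_FAST s → s=-11. Stack: []
LOAD_FAST_LOAD_FAST a,s → push -11,-11. Stack: [-11, -11]
COMPARE_OP bool(!=) → -11 vs -11 = False. Stack: [False]
POP_JUMP_IF_FALSE → pop False; jump. Stack: []
LOAD_CONST → push 5. Stack: [5]
LOAD_FAST b → push 30. Stack: [5, 30]
BINARY_OP // → 5 // 30 = 0. Stack: [0]
LOAD_CONST → push 6. Stack: [0, 6]
LOAD_FAST a → push -11. Stack: [0, 6, -11]
BINARY_OP ^ → 6 ^ -11 = -13. Stack: [0, -13]
BINARY_OP - → 0 - -13 = 13. Stack: [13]
STORE_FAST x → x=13. Stack: []
LOAD_FAST_LOAD_FAST b,b → push 30,30. Stack: [30, 30]
BINARY_OP // → 30 // 30 = 1. Stack: [1]
LOAD_CONST → push 4. Stack: [1, 4]
BINARY_OP << → 1 << 4 = 16. Stack: [16]
STORE_FAST z → z=16. Stack: []
LOAD_FAST z → push 16. Stack: [16]
RETURN_VALUE → return 16.

16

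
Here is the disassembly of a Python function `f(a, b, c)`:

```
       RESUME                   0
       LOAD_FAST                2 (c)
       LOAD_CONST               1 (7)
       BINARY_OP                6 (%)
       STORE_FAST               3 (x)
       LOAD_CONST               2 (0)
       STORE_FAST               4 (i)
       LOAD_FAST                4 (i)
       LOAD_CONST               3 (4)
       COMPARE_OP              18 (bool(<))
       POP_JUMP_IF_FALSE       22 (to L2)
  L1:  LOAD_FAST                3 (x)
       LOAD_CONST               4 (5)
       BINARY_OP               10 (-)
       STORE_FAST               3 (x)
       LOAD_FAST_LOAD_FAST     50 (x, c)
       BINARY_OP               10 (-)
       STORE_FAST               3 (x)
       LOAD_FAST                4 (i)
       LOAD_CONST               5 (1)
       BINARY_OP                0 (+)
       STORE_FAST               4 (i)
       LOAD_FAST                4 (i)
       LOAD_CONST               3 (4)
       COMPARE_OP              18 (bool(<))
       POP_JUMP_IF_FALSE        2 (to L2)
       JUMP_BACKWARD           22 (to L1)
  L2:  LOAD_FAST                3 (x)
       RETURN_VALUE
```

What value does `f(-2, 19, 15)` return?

LOAD_FAST c → push 15
LOAD_CONST → push 7
BINARY_OP % → 15 % 7 = 1
STORE_FAST x → x=1
LOAD_CONST → push 0
STORE_FAST i → i=0
LOAD_FAST i → push 0
LOAD_CONST → push 4
COMPARE_OP bool(<) → 0 vs 4 = True
POP_JUMP_IF_FALSE → pop True; no jump
LOAD_FAST x → push 1
LOAD_CONST → push 5
BINARY_OP - → 1 - 5 = -4
STORE_FAST x → x=-4
LOAD_FAST_LOAD_FAST x,c → push -4,15
BINARY_OP - → -4 - 15 = -19
STORE_FAST x → x=-19
LOAD_FAST i → push 0
LOAD_CONST → push 1
BINARY_OP + → 0 + 1 = 1
STORE_FAST i → i=1
LOAD_FAST i → push 1
LOAD_CONST → push 4
COMPARE_OP bool(<) → 1 vs 4 = True
POP_JUMP_IF_FALSE → pop True; no jump
LOAD_FAST x → push -19
LOAD_CONST → push 5
BINARY_OP - → -19 - 5 = -24
STORE_FAST x → x=-24
LOAD_FAST_LOAD_FAST x,c → push -24,15
BINARY_OP - → -24 - 15 = -39
STORE_FAST x → x=-39
LOAD_FAST i → push 1
LOAD_CONST → push 1
BINARY_OP + → 1 + 1 = 2
STORE_FAST i → i=2
LOAD_FAST i → push 2
LOAD_CONST → push 4
COMPARE_OP bool(<) → 2 vs 4 = True
POP_JUMP_IF_FALSE → pop True; no jump
LOAD_FAST x → push -39
LOAD_CONST → push 5
BINARY_OP - → -39 - 5 = -44
STORE_FAST x → x=-44
LOAD_FAST_LOAD_FAST x,c → push -44,15
BINARY_OP - → -44 - 15 = -59
STORE_FAST x → x=-59
LOAD_FAST i → push 2
LOAD_CONST → push 1
BINARY_OP + → 2 + 1 = 3
STORE_FAST i → i=3
LOAD_FAST i → push 3
LOAD_CONST → push 4
COMPARE_OP bool(<) → 3 vs 4 = True
POP_JUMP_IF_FALSE → pop True; no jump
LOAD_FAST x → push -59
LOAD_CONST → push 5
BINARY_OP - → -59 - 5 = -64
STORE_FAST x → x=-64
LOAD_FAST_LOAD_FAST x,c → push -64,15
BINARY_OP - → -64 - 15 = -79
STORE_FAST x → x=-79
LOAD_FAST i → push 3
LOAD_CONST → push 1
BINARY_OP + → 3 + 1 = 4
STORE_FAST i → i=4
LOAD_FAST i → push 4
LOAD_CONST → push 4
COMPARE_OP bool(<) → 4 vs 4 = False
POP_JUMP_IF_FALSE → pop False; jump
LOAD_FAST x → push -79
RETURN_VALUE → return -79.

-79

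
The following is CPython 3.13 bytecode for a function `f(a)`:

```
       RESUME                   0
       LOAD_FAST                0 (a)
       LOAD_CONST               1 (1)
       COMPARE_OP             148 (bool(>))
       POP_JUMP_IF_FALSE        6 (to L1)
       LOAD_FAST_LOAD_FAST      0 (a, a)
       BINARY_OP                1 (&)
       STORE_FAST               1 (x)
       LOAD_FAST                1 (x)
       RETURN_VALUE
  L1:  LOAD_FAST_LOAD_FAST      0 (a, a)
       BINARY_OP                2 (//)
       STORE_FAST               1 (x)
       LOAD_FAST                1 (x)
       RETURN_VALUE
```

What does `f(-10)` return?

LOAD_FAST a → push -10. Stack: [-10]
LOAD_CONST → push 1. Stack: [-10, 1]
COMPARE_OP bool(>) → -10 vs 1 = False. Stack: [False]
POP_JUMP_IF_FALSE → pop False; jump. Stack: []
LOAD_FAST_LOAD_FAST a,a → push -10,-10. Stack: [-10, -10]
BINARY_OP // → -10 // -10 = 1. Stack: [1]
STORE_FAST x → x=1. Stack: []
LOAD_FAST x → push 1. Stack: [1]
RETURN_VALUE → return 1.

1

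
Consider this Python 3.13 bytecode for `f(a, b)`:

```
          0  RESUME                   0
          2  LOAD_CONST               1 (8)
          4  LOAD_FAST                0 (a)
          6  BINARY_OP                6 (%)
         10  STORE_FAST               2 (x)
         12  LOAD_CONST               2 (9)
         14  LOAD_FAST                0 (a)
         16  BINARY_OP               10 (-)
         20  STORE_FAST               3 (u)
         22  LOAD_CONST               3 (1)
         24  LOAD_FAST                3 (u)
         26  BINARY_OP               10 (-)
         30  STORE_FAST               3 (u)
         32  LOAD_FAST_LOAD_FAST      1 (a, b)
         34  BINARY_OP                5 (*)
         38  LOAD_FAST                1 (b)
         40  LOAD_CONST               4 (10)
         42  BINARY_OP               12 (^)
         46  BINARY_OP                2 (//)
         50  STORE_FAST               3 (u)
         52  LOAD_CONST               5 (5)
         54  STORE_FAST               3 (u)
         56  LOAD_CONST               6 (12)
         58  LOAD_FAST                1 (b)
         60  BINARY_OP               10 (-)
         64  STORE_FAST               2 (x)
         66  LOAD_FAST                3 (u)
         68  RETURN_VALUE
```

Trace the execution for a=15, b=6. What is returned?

5

LOAD_CONST → push 8. Stack: [8]
LOAD_FAST a → push 15. Stack: [8, 15]
BINARY_OP % → 8 % 15 = 8. Stack: [8]
STORE_FAST x → x=8. Stack: []
LOAD_CONST → push 9. Stack: [9]
LOAD_FAST a → push 15. Stack: [9, 15]
BINARY_OP - → 9 - 15 = -6. Stack: [-6]
STORE_FAST u → u=-6. Stack: []
LOAD_CONST → push 1. Stack: [1]
LOAD_FAST u → push -6. Stack: [1, -6]
BINARY_OP - → 1 - -6 = 7. Stack: [7]
STORE_FAST u → u=7. Stack: []
LOAD_FAST_LOAD_FAST a,b → push 15,6. Stack: [15, 6]
BINARY_OP * → 15 * 6 = 90. Stack: [90]
LOAD_FAST b → push 6. Stack: [90, 6]
LOAD_CONST → push 10. Stack: [90, 6, 10]
BINARY_OP ^ → 6 ^ 10 = 12. Stack: [90, 12]
BINARY_OP // → 90 // 12 = 7. Stack: [7]
STORE_FAST u → u=7. Stack: []
LOAD_CONST → push 5. Stack: [5]
STORE_FAST u → u=5. Stack: []
LOAD_CONST → push 12. Stack: [12]
LOAD_FAST b → push 6. Stack: [12, 6]
BINARY_OP - → 12 - 6 = 6. Stack: [6]
STORE_FAST x → x=6. Stack: []
LOAD_FAST u → push 5. Stack: [5]
RETURN_VALUE → return 5.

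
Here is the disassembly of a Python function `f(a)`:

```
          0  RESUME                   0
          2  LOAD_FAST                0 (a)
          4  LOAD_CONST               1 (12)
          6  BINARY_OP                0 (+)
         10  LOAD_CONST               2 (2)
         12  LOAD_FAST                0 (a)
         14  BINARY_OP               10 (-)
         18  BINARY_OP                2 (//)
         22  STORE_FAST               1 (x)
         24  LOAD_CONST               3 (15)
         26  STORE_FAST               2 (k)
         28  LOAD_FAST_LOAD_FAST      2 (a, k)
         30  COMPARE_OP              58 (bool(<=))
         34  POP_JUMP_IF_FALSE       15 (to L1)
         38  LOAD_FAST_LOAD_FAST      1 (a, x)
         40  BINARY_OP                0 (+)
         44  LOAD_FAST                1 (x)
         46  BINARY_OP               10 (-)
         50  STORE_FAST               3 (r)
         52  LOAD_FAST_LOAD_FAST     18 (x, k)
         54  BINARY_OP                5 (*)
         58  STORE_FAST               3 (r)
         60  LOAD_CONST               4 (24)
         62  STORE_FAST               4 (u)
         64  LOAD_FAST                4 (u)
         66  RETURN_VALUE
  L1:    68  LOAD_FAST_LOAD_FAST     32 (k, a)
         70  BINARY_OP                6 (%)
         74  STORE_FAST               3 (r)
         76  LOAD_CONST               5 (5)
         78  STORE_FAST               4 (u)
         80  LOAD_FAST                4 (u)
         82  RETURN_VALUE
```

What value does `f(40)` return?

5

LOAD_FAST a → push 40. Stack: [40]
LOAD_CONST → push 12. Stack: [40, 12]
BINARY_OP + → 40 + 12 = 52. Stack: [52]
LOAD_CONST → push 2. Stack: [52, 2]
LOAD_FAST a → push 40. Stack: [52, 2, 40]
BINARY_OP - → 2 - 40 = -38. Stack: [52, -38]
BINARY_OP // → 52 // -38 = -2. Stack: [-2]
STORE_FAST x → x=-2. Stack: []
LOAD_CONST → push 15. Stack: [15]
STORE_FAST k → k=15. Stack: []
LOAD_FAST_LOAD_FAST a,k → push 40,15. Stack: [40, 15]
COMPARE_OP bool(<=) → 40 vs 15 = False. Stack: [False]
POP_JUMP_IF_FALSE → pop False; jump. Stack: []
LOAD_FAST_LOAD_FAST k,a → push 15,40. Stack: [15, 40]
BINARY_OP % → 15 % 40 = 15. Stack: [15]
STORE_FAST r → r=15. Stack: []
LOAD_CONST → push 5. Stack: [5]
STORE_FAST u → u=5. Stack: []
LOAD_FAST u → push 5. Stack: [5]
RETURN_VALUE → return 5.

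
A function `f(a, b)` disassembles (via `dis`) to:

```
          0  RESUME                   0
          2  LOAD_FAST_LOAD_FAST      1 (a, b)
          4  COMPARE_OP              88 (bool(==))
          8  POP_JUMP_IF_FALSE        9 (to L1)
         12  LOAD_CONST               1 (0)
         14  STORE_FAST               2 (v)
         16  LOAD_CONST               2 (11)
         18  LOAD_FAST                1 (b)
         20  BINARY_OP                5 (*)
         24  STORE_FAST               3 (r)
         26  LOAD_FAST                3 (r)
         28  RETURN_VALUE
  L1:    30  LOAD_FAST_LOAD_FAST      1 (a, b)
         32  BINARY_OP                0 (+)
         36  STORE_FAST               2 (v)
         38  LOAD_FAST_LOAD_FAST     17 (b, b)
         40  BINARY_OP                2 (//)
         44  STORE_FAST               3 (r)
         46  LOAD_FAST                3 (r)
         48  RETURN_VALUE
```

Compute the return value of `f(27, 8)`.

1

LOAD_FAST_LOAD_FAST a,b → push 27,8. Stack: [27, 8]
COMPARE_OP bool(==) → 27 vs 8 = False. Stack: [False]
POP_JUMP_IF_FALSE → pop False; jump. Stack: []
LOAD_FAST_LOAD_FAST a,b → push 27,8. Stack: [27, 8]
BINARY_OP + → 27 + 8 = 35. Stack: [35]
STORE_FAST v → v=35. Stack: []
LOAD_FAST_LOAD_FAST b,b → push 8,8. Stack: [8, 8]
BINARY_OP // → 8 // 8 = 1. Stack: [1]
STORE_FAST r → r=1. Stack: []
LOAD_FAST r → push 1. Stack: [1]
RETURN_VALUE → return 1.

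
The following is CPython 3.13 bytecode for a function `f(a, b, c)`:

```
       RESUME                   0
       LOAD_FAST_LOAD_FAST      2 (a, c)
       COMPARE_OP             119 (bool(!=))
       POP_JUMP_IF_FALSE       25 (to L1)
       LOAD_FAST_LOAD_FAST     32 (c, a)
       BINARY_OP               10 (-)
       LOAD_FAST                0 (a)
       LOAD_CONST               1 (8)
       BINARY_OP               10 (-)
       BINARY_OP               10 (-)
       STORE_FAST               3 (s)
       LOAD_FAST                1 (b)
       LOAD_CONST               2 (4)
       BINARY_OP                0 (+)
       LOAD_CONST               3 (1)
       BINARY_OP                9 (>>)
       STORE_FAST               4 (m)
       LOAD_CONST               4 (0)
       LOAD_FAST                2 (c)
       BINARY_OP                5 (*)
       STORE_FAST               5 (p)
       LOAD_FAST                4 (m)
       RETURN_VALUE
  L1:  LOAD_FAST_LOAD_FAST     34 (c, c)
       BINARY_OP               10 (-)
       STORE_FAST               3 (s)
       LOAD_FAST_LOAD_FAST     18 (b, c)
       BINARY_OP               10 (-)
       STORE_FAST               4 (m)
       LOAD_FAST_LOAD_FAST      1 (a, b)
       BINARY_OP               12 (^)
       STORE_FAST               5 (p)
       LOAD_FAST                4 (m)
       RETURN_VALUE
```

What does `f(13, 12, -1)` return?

LOAD_FAST_LOAD_FAST a,c → push 13,-1. Stack: [13, -1]
COMPARE_OP bool(!=) → 13 vs -1 = True. Stack: [True]
POP_JUMP_IF_FALSE → pop True; no jump. Stack: []
LOAD_FAST_LOAD_FAST c,a → push -1,13. Stack: [-1, 13]
BINARY_OP - → -1 - 13 = -14. Stack: [-14]
LOAD_FAST a → push 13. Stack: [-14, 13]
LOAD_CONST → push 8. Stack: [-14, 13, 8]
BINARY_OP - → 13 - 8 = 5. Stack: [-14, 5]
BINARY_OP - → -14 - 5 = -19. Stack: [-19]
STORE_FAST s → s=-19. Stack: []
LOAD_FAST b → push 12. Stack: [12]
LOAD_CONST → push 4. Stack: [12, 4]
BINARY_OP + → 12 + 4 = 16. Stack: [16]
LOAD_CONST → push 1. Stack: [16, 1]
BINARY_OP >> → 16 >> 1 = 8. Stack: [8]
STORE_FAST m → m=8. Stack: []
LOAD_CONST → push 0. Stack: [0]
LOAD_FAST c → push -1. Stack: [0, -1]
BINARY_OP * → 0 * -1 = 0. Stack: [0]
STORE_FAST p → p=0. Stack: []
LOAD_FAST m → push 8. Stack: [8]
RETURN_VALUE → return 8.

8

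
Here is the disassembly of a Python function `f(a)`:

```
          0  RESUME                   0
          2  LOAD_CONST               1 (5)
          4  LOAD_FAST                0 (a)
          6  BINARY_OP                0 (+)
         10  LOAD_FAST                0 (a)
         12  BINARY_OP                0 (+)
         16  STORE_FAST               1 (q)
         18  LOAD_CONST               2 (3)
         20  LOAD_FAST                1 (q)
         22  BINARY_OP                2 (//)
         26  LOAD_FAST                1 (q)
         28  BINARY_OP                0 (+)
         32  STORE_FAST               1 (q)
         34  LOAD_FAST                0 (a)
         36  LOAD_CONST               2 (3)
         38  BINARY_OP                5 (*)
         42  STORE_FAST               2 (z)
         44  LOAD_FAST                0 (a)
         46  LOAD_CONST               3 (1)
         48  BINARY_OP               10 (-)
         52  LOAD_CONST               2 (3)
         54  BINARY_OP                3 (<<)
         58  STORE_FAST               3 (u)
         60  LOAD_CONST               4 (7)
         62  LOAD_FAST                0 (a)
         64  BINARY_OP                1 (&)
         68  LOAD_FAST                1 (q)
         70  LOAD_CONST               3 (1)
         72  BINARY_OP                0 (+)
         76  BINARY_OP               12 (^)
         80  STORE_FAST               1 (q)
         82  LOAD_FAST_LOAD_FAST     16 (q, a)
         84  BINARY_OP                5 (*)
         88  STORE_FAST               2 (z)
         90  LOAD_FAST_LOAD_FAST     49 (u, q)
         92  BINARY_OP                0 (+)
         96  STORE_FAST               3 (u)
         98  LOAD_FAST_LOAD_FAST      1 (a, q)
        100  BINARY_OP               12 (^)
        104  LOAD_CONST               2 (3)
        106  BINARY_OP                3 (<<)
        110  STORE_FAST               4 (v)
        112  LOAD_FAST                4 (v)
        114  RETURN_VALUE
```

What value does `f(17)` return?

LOAD_CONST → push 5. Stack: [5]
LOAD_FAST a → push 17. Stack: [5, 17]
BINARY_OP + → 5 + 17 = 22. Stack: [22]
LOAD_FAST a → push 17. Stack: [22, 17]
BINARY_OP + → 22 + 17 = 39. Stack: [39]
STORE_FAST q → q=39. Stack: []
LOAD_CONST → push 3. Stack: [3]
LOAD_FAST q → push 39. Stack: [3, 39]
BINARY_OP // → 3 // 39 = 0. Stack: [0]
LOAD_FAST q → push 39. Stack: [0, 39]
BINARY_OP + → 0 + 39 = 39. Stack: [39]
STORE_FAST q → q=39. Stack: []
LOAD_FAST a → push 17. Stack: [17]
LOAD_CONST → push 3. Stack: [17, 3]
BINARY_OP * → 17 * 3 = 51. Stack: [51]
STORE_FAST z → z=51. Stack: []
LOAD_FAST a → push 17. Stack: [17]
LOAD_CONST → push 1. Stack: [17, 1]
BINARY_OP - → 17 - 1 = 16. Stack: [16]
LOAD_CONST → push 3. Stack: [16, 3]
BINARY_OP << → 16 << 3 = 128. Stack: [128]
STORE_FAST u → u=128. Stack: []
LOAD_CONST → push 7. Stack: [7]
LOAD_FAST a → push 17. Stack: [7, 17]
BINARY_OP & → 7 & 17 = 1. Stack: [1]
LOAD_FAST q → push 39. Stack: [1, 39]
LOAD_CONST → push 1. Stack: [1, 39, 1]
BINARY_OP + → 39 + 1 = 40. Stack: [1, 40]
BINARY_OP ^ → 1 ^ 40 = 41. Stack: [41]
STORE_FAST q → q=41. Stack: []
LOAD_FAST_LOAD_FAST q,a → push 41,17. Stack: [41, 17]
BINARY_OP * → 41 * 17 = 697. Stack: [697]
STORE_FAST z → z=697. Stack: []
LOAD_FAST_LOAD_FAST u,q → push 128,41. Stack: [128, 41]
BINARY_OP + → 128 + 41 = 169. Stack: [169]
STORE_FAST u → u=169. Stack: []
LOAD_FAST_LOAD_FAST a,q → push 17,41. Stack: [17, 41]
BINARY_OP ^ → 17 ^ 41 = 56. Stack: [56]
LOAD_CONST → push 3. Stack: [56, 3]
BINARY_OP << → 56 << 3 = 448. Stack: [448]
STORE_FAST v → v=448. Stack: []
LOAD_FAST v → push 448. Stack: [448]
RETURN_VALUE → return 448.

448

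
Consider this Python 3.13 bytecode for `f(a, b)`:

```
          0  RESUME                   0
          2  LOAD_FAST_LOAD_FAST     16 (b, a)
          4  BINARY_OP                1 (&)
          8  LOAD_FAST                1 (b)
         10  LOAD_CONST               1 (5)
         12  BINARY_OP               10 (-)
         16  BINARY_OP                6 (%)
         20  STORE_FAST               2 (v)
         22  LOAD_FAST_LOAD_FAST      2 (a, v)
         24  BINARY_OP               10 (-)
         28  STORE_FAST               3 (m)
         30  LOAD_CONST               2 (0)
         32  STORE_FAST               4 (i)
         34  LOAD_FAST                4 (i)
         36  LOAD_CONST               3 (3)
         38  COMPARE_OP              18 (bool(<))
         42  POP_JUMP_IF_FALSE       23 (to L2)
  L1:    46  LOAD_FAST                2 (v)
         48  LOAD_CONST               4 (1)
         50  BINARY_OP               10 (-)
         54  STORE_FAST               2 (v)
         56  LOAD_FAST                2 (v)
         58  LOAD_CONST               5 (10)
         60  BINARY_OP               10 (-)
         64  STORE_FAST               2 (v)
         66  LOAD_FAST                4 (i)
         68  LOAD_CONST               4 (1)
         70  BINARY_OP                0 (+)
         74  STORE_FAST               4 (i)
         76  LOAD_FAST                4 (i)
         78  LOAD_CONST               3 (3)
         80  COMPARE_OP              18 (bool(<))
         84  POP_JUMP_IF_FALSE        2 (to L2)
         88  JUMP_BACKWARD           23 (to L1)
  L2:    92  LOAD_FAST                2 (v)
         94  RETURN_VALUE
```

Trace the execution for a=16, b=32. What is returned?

-33

LOAD_FAST_LOAD_FAST b,a → push 32,16. Stack: [32, 16]
BINARY_OP & → 32 & 16 = 0. Stack: [0]
LOAD_FAST b → push 32. Stack: [0, 32]
LOAD_CONST → push 5. Stack: [0, 32, 5]
BINARY_OP - → 32 - 5 = 27. Stack: [0, 27]
BINARY_OP % → 0 % 27 = 0. Stack: [0]
STORE_FAST v → v=0. Stack: []
LOAD_FAST_LOAD_FAST a,v → push 16,0. Stack: [16, 0]
BINARY_OP - → 16 - 0 = 16. Stack: [16]
STORE_FAST m → m=16. Stack: []
LOAD_CONST → push 0. Stack: [0]
STORE_FAST i → i=0. Stack: []
LOAD_FAST i → push 0. Stack: [0]
LOAD_CONST → push 3. Stack: [0, 3]
COMPARE_OP bool(<) → 0 vs 3 = True. Stack: [True]
POP_JUMP_IF_FALSE → pop True; no jump. Stack: []
LOAD_FAST v → push 0. Stack: [0]
LOAD_CONST → push 1. Stack: [0, 1]
BINARY_OP - → 0 - 1 = -1. Stack: [-1]
STORE_FAST v → v=-1. Stack: []
LOAD_FAST v → push -1. Stack: [-1]
LOAD_CONST → push 10. Stack: [-1, 10]
BINARY_OP - → -1 - 10 = -11. Stack: [-11]
STORE_FAST v → v=-11. Stack: []
LOAD_FAST i → push 0. Stack: [0]
LOAD_CONST → push 1. Stack: [0, 1]
BINARY_OP + → 0 + 1 = 1. Stack: [1]
STORE_FAST i → i=1. Stack: []
LOAD_FAST i → push 1. Stack: [1]
LOAD_CONST → push 3. Stack: [1, 3]
COMPARE_OP bool(<) → 1 vs 3 = True. Stack: [True]
POP_JUMP_IF_FALSE → pop True; no jump. Stack: []
LOAD_FAST v → push -11. Stack: [-11]
LOAD_CONST → push 1. Stack: [-11, 1]
BINARY_OP - → -11 - 1 = -12. Stack: [-12]
STORE_FAST v → v=-12. Stack: []
LOAD_FAST v → push -12. Stack: [-12]
LOAD_CONST → push 10. Stack: [-12, 10]
BINARY_OP - → -12 - 10 = -22. Stack: [-22]
STORE_FAST v → v=-22. Stack: []
LOAD_FAST i → push 1. Stack: [1]
LOAD_CONST → push 1. Stack: [1, 1]
BINARY_OP + → 1 + 1 = 2. Stack: [2]
STORE_FAST i → i=2. Stack: []
LOAD_FAST i → push 2. Stack: [2]
LOAD_CONST → push 3. Stack: [2, 3]
COMPARE_OP bool(<) → 2 vs 3 = True. Stack: [True]
POP_JUMP_IF_FALSE → pop True; no jump. Stack: []
LOAD_FAST v → push -22. Stack: [-22]
LOAD_CONST → push 1. Stack: [-22, 1]
BINARY_OP - → -22 - 1 = -23. Stack: [-23]
STORE_FAST v → v=-23. Stack: []
LOAD_FAST v → push -23. Stack: [-23]
LOAD_CONST → push 10. Stack: [-23, 10]
BINARY_OP - → -23 - 10 = -33. Stack: [-33]
STORE_FAST v → v=-33. Stack: []
LOAD_FAST i → push 2. Stack: [2]
LOAD_CONST → push 1. Stack: [2, 1]
BINARY_OP + → 2 + 1 = 3. Stack: [3]
STORE_FAST i → i=3. Stack: []
LOAD_FAST i → push 3. Stack: [3]
LOAD_CONST → push 3. Stack: [3, 3]
COMPARE_OP bool(<) → 3 vs 3 = False. Stack: [False]
POP_JUMP_IF_FALSE → pop False; jump. Stack: []
LOAD_FAST v → push -33. Stack: [-33]
RETURN_VALUE → return -33.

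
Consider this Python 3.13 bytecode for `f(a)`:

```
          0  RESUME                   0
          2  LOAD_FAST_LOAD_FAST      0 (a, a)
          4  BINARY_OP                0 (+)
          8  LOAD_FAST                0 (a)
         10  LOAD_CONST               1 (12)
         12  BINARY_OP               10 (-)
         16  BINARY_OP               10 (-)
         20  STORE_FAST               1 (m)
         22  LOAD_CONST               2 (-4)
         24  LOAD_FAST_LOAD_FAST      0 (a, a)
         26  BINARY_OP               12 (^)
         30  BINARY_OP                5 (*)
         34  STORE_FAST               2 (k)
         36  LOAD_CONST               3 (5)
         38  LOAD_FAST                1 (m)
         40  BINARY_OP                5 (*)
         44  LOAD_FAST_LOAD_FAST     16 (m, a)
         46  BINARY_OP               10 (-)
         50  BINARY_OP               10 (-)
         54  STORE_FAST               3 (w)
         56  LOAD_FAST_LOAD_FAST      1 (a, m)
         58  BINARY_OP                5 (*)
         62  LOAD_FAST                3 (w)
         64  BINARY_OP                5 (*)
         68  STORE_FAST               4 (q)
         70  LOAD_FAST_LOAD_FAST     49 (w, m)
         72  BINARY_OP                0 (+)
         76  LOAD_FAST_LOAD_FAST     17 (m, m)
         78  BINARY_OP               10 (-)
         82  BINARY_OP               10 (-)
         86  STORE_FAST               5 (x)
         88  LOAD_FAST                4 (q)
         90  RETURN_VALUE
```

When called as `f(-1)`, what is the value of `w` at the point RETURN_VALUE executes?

LOAD_FAST_LOAD_FAST a,a → push -1,-1. Stack: [-1, -1]
BINARY_OP + → -1 + -1 = -2. Stack: [-2]
LOAD_FAST a → push -1. Stack: [-2, -1]
LOAD_CONST → push 12. Stack: [-2, -1, 12]
BINARY_OP - → -1 - 12 = -13. Stack: [-2, -13]
BINARY_OP - → -2 - -13 = 11. Stack: [11]
STORE_FAST m → m=11. Stack: []
LOAD_CONST → push -4. Stack: [-4]
LOAD_FAST_LOAD_FAST a,a → push -1,-1. Stack: [-4, -1, -1]
BINARY_OP ^ → -1 ^ -1 = 0. Stack: [-4, 0]
BINARY_OP * → -4 * 0 = 0. Stack: [0]
STORE_FAST k → k=0. Stack: []
LOAD_CONST → push 5. Stack: [5]
LOAD_FAST m → push 11. Stack: [5, 11]
BINARY_OP * → 5 * 11 = 55. Stack: [55]
LOAD_FAST_LOAD_FAST m,a → push 11,-1. Stack: [55, 11, -1]
BINARY_OP - → 11 - -1 = 12. Stack: [55, 12]
BINARY_OP - → 55 - 12 = 43. Stack: [43]
STORE_FAST w → w=43. Stack: []
LOAD_FAST_LOAD_FAST a,m → push -1,11. Stack: [-1, 11]
BINARY_OP * → -1 * 11 = -11. Stack: [-11]
LOAD_FAST w → push 43. Stack: [-11, 43]
BINARY_OP * → -11 * 43 = -473. Stack: [-473]
STORE_FAST q → q=-473. Stack: []
LOAD_FAST_LOAD_FAST w,m → push 43,11. Stack: [43, 11]
BINARY_OP + → 43 + 11 = 54. Stack: [54]
LOAD_FAST_LOAD_FAST m,m → push 11,11. Stack: [54, 11, 11]
BINARY_OP - → 11 - 11 = 0. Stack: [54, 0]
BINARY_OP - → 54 - 0 = 54. Stack: [54]
STORE_FAST x → x=54. Stack: []
LOAD_FAST q → push -473. Stack: [-473]
RETURN_VALUE → return -473.

43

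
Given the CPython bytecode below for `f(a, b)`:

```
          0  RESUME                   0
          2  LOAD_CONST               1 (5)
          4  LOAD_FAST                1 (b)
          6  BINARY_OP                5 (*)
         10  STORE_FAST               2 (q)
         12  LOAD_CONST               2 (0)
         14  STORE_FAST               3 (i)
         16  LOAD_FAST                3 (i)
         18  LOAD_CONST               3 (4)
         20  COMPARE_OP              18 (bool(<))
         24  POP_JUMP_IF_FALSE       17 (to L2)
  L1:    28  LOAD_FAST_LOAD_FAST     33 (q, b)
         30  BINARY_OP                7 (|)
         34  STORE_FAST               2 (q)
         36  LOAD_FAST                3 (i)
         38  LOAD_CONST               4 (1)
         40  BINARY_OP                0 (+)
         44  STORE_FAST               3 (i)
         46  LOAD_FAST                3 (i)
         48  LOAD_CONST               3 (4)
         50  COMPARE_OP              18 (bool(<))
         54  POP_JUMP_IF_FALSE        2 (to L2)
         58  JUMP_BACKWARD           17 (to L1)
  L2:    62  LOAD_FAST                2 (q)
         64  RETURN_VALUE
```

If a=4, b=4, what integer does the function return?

20

LOAD_CONST → push 5. Stack: [5]
LOAD_FAST b → push 4. Stack: [5, 4]
BINARY_OP * → 5 * 4 = 20. Stack: [20]
STORE_FAST q → q=20. Stack: []
LOAD_CONST → push 0. Stack: [0]
STORE_FAST i → i=0. Stack: []
LOAD_FAST i → push 0. Stack: [0]
LOAD_CONST → push 4. Stack: [0, 4]
COMPARE_OP bool(<) → 0 vs 4 = True. Stack: [True]
POP_JUMP_IF_FALSE → pop True; no jump. Stack: []
LOAD_FAST_LOAD_FAST q,b → push 20,4. Stack: [20, 4]
BINARY_OP | → 20 | 4 = 20. Stack: [20]
STORE_FAST q → q=20. Stack: []
LOAD_FAST i → push 0. Stack: [0]
LOAD_CONST → push 1. Stack: [0, 1]
BINARY_OP + → 0 + 1 = 1. Stack: [1]
STORE_FAST i → i=1. Stack: []
LOAD_FAST i → push 1. Stack: [1]
LOAD_CONST → push 4. Stack: [1, 4]
COMPARE_OP bool(<) → 1 vs 4 = True. Stack: [True]
POP_JUMP_IF_FALSE → pop True; no jump. Stack: []
LOAD_FAST_LOAD_FAST q,b → push 20,4. Stack: [20, 4]
BINARY_OP | → 20 | 4 = 20. Stack: [20]
STORE_FAST q → q=20. Stack: []
LOAD_FAST i → push 1. Stack: [1]
LOAD_CONST → push 1. Stack: [1, 1]
BINARY_OP + → 1 + 1 = 2. Stack: [2]
STORE_FAST i → i=2. Stack: []
LOAD_FAST i → push 2. Stack: [2]
LOAD_CONST → push 4. Stack: [2, 4]
COMPARE_OP bool(<) → 2 vs 4 = True. Stack: [True]
POP_JUMP_IF_FALSE → pop True; no jump. Stack: []
LOAD_FAST_LOAD_FAST q,b → push 20,4. Stack: [20, 4]
BINARY_OP | → 20 | 4 = 20. Stack: [20]
STORE_FAST q → q=20. Stack: []
LOAD_FAST i → push 2. Stack: [2]
LOAD_CONST → push 1. Stack: [2, 1]
BINARY_OP + → 2 + 1 = 3. Stack: [3]
STORE_FAST i → i=3. Stack: []
LOAD_FAST i → push 3. Stack: [3]
LOAD_CONST → push 4. Stack: [3, 4]
COMPARE_OP bool(<) → 3 vs 4 = True. Stack: [True]
POP_JUMP_IF_FALSE → pop True; no jump. Stack: []
LOAD_FAST_LOAD_FAST q,b → push 20,4. Stack: [20, 4]
BINARY_OP | → 20 | 4 = 20. Stack: [20]
STORE_FAST q → q=20. Stack: []
LOAD_FAST i → push 3. Stack: [3]
LOAD_CONST → push 1. Stack: [3, 1]
BINARY_OP + → 3 + 1 = 4. Stack: [4]
STORE_FAST i → i=4. Stack: []
LOAD_FAST i → push 4. Stack: [4]
LOAD_CONST → push 4. Stack: [4, 4]
COMPARE_OP bool(<) → 4 vs 4 = False. Stack: [False]
POP_JUMP_IF_FALSE → pop False; jump. Stack: []
LOAD_FAST q → push 20. Stack: [20]
RETURN_VALUE → return 20.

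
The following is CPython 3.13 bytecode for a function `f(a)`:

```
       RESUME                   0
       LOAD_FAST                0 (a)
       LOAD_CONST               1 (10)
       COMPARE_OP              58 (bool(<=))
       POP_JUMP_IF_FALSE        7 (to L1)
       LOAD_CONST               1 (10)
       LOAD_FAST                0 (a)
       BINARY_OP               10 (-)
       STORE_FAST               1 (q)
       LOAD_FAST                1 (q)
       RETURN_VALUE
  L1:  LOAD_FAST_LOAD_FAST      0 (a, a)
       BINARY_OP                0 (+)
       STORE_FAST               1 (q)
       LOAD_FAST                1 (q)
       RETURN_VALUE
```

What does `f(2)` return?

8

LOAD_FAST a → push 2. Stack: [2]
LOAD_CONST → push 10. Stack: [2, 10]
COMPARE_OP bool(<=) → 2 vs 10 = True. Stack: [True]
POP_JUMP_IF_FALSE → pop True; no jump. Stack: []
LOAD_CONST → push 10. Stack: [10]
LOAD_FAST a → push 2. Stack: [10, 2]
BINARY_OP - → 10 - 2 = 8. Stack: [8]
STORE_FAST q → q=8. Stack: []
LOAD_FAST q → push 8. Stack: [8]
RETURN_VALUE → return 8.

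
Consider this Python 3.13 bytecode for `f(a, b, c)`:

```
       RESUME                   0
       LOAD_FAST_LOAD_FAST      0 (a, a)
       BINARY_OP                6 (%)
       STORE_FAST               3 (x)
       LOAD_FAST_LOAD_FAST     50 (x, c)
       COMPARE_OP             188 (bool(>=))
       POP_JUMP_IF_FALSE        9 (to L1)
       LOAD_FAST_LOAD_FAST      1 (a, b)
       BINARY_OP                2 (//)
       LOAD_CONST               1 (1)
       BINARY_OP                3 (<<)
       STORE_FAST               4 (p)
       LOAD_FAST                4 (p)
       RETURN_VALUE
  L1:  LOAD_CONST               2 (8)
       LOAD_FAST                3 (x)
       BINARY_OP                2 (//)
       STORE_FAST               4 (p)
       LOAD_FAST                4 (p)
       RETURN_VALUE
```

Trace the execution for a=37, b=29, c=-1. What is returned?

LOAD_FAST_LOAD_FAST a,a → push 37,37. Stack: [37, 37]
BINARY_OP % → 37 % 37 = 0. Stack: [0]
STORE_FAST x → x=0. Stack: []
LOAD_FAST_LOAD_FAST x,c → push 0,-1. Stack: [0, -1]
COMPARE_OP bool(>=) → 0 vs -1 = True. Stack: [True]
POP_JUMP_IF_FALSE → pop True; no jump. Stack: []
LOAD_FAST_LOAD_FAST a,b → push 37,29. Stack: [37, 29]
BINARY_OP // → 37 // 29 = 1. Stack: [1]
LOAD_CONST → push 1. Stack: [1, 1]
BINARY_OP << → 1 << 1 = 2. Stack: [2]
STORE_FAST p → p=2. Stack: []
LOAD_FAST p → push 2. Stack: [2]
RETURN_VALUE → return 2.

2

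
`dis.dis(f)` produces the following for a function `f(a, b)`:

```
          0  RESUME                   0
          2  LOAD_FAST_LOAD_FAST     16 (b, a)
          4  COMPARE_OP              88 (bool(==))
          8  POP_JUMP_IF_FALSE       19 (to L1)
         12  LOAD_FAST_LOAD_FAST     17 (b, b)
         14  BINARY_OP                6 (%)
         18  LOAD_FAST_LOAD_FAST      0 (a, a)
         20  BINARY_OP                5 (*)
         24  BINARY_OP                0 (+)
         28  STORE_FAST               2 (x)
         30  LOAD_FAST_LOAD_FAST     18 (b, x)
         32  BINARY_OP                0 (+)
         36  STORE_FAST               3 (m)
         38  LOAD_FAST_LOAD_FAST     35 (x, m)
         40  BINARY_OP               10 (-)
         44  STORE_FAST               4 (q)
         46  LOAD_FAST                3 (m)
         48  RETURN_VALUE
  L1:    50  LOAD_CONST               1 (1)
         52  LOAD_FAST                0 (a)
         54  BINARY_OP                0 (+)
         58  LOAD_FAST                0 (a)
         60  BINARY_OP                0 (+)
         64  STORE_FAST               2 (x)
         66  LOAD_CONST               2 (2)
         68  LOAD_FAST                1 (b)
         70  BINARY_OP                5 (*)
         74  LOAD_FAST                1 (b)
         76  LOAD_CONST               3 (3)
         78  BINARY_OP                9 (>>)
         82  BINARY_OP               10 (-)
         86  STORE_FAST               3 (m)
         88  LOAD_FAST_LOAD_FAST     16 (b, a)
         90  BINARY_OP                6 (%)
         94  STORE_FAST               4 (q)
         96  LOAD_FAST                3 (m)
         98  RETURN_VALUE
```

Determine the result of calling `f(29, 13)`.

25

LOAD_FAST_LOAD_FAST b,a → push 13,29. Stack: [13, 29]
COMPARE_OP bool(==) → 13 vs 29 = False. Stack: [False]
POP_JUMP_IF_FALSE → pop False; jump. Stack: []
LOAD_CONST → push 1. Stack: [1]
LOAD_FAST a → push 29. Stack: [1, 29]
BINARY_OP + → 1 + 29 = 30. Stack: [30]
LOAD_FAST a → push 29. Stack: [30, 29]
BINARY_OP + → 30 + 29 = 59. Stack: [59]
STORE_FAST x → x=59. Stack: []
LOAD_CONST → push 2. Stack: [2]
LOAD_FAST b → push 13. Stack: [2, 13]
BINARY_OP * → 2 * 13 = 26. Stack: [26]
LOAD_FAST b → push 13. Stack: [26, 13]
LOAD_CONST → push 3. Stack: [26, 13, 3]
BINARY_OP >> → 13 >> 3 = 1. Stack: [26, 1]
BINARY_OP - → 26 - 1 = 25. Stack: [25]
STORE_FAST m → m=25. Stack: []
LOAD_FAST_LOAD_FAST b,a → push 13,29. Stack: [13, 29]
BINARY_OP % → 13 % 29 = 13. Stack: [13]
STORE_FAST q → q=13. Stack: []
LOAD_FAST m → push 25. Stack: [25]
RETURN_VALUE → return 25.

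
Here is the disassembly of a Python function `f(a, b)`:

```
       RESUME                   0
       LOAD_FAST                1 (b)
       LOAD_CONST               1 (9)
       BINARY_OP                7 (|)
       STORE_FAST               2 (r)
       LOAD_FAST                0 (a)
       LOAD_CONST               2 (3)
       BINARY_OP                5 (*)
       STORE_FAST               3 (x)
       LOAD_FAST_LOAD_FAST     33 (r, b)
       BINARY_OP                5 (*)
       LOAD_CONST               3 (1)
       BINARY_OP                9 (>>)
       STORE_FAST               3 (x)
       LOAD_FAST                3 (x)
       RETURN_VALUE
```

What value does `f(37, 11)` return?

LOAD_FAST b → push 11. Stack: [11]
LOAD_CONST → push 9. Stack: [11, 9]
BINARY_OP | → 11 | 9 = 11. Stack: [11]
STORE_FAST r → r=11. Stack: []
LOAD_FAST a → push 37. Stack: [37]
LOAD_CONST → push 3. Stack: [37, 3]
BINARY_OP * → 37 * 3 = 111. Stack: [111]
STORE_FAST x → x=111. Stack: []
LOAD_FAST_LOAD_FAST r,b → push 11,11. Stack: [11, 11]
BINARY_OP * → 11 * 11 = 121. Stack: [121]
LOAD_CONST → push 1. Stack: [121, 1]
BINARY_OP >> → 121 >> 1 = 60. Stack: [60]
STORE_FAST x → x=60. Stack: []
LOAD_FAST x → push 60. Stack: [60]
RETURN_VALUE → return 60.

60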